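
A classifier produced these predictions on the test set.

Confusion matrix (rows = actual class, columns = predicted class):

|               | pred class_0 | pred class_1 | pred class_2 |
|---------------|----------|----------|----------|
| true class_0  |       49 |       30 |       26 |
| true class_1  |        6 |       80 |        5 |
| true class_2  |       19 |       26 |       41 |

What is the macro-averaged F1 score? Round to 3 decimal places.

Per-class F1 score (2·TP/(2·TP+FP+FN)):
  class_0: TP=49, FP=6+19=25, FN=30+26=56 → 98/179 = 0.5475
  class_1: TP=80, FP=30+26=56, FN=6+5=11 → 160/227 = 0.7048
  class_2: TP=41, FP=26+5=31, FN=19+26=45 → 82/158 = 0.5190
Macro-F1 score = mean = (0.5475 + 0.7048 + 0.5190) / 3 = 0.590

0.590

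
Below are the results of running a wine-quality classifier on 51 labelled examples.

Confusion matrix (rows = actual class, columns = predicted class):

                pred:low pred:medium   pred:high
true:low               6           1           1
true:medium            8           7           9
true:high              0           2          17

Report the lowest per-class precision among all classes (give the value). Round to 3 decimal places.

0.429

Per-class precision (TP/(TP+FP)):
  low: TP=6, FP=8+0=8 → 6/14 = 0.4286
  medium: TP=7, FP=1+2=3 → 7/10 = 0.7000
  high: TP=17, FP=1+9=10 → 17/27 = 0.6296
Lowest is class 'low' with precision = 0.429.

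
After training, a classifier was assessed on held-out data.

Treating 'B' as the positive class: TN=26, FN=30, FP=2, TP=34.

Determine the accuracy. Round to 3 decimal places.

0.652

Accuracy = (TP+TN)/N = (34+26)/92 = 0.652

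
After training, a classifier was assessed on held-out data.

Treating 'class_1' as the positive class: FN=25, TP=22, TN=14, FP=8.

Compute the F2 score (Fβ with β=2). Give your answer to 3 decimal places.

0.505

Fβ = (1+β²)·TP / ((1+β²)·TP + β²·FN + FP), with β²=4
= 5·22 / (5·22 + 4·25 + 8) = 0.505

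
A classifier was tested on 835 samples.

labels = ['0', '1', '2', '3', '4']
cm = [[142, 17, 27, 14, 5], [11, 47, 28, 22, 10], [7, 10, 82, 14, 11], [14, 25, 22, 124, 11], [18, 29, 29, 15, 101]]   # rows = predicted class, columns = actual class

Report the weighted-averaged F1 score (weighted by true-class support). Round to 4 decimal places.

0.5884

Per-class F1 score (2·TP/(2·TP+FP+FN)):
  0: TP=142, FP=17+27+14+5=63, FN=11+7+14+18=50 → 284/397 = 0.71537
  1: TP=47, FP=11+28+22+10=71, FN=17+10+25+29=81 → 94/246 = 0.38211
  2: TP=82, FP=7+10+14+11=42, FN=27+28+22+29=106 → 164/312 = 0.52564
  3: TP=124, FP=14+25+22+11=72, FN=14+22+14+15=65 → 248/385 = 0.64416
  4: TP=101, FP=18+29+29+15=91, FN=5+10+11+11=37 → 202/330 = 0.61212
Weighted-F1 score = Σ (supportᵢ/N)·F1 scoreᵢ with N=835: (192/835)·0.71537 + (128/835)·0.38211 + (188/835)·0.52564 + (189/835)·0.64416 + (138/835)·0.61212 = 0.5884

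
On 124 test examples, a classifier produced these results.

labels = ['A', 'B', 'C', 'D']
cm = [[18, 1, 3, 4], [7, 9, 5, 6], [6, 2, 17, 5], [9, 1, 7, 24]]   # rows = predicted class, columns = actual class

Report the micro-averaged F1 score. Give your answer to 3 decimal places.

Micro-averaging pools counts across classes: ΣTP=68, ΣFP=56, ΣFN=56.
Micro-F1 score = 2·TP/(2·TP+FP+FN) on pooled counts = 0.548 (equals overall accuracy in single-label multiclass).

0.548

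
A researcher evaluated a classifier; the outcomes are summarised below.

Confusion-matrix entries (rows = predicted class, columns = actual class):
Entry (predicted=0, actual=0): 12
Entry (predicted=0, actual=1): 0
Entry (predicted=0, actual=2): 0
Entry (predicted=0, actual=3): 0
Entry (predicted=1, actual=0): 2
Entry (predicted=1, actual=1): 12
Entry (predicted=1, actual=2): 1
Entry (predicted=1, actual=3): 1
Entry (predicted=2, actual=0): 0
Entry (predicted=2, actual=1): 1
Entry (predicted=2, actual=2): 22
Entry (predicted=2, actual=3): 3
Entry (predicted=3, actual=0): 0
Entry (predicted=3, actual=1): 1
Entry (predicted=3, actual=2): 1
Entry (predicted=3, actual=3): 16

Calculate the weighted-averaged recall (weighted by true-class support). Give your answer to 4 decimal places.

0.8611

Per-class recall (TP/(TP+FN)):
  0: TP=12, FN=2+0+0=2 → 12/14 = 0.85714
  1: TP=12, FN=0+1+1=2 → 12/14 = 0.85714
  2: TP=22, FN=0+1+1=2 → 22/24 = 0.91667
  3: TP=16, FN=0+1+3=4 → 16/20 = 0.80000
Weighted-recall = Σ (supportᵢ/N)·recallᵢ with N=72: (14/72)·0.85714 + (14/72)·0.85714 + (24/72)·0.91667 + (20/72)·0.80000 = 0.8611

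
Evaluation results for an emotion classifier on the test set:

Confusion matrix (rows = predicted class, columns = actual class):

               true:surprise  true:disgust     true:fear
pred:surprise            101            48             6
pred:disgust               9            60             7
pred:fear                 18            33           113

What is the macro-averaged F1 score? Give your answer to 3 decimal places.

Per-class F1 score (2·TP/(2·TP+FP+FN)):
  surprise: TP=101, FP=48+6=54, FN=9+18=27 → 202/283 = 0.7138
  disgust: TP=60, FP=9+7=16, FN=48+33=81 → 120/217 = 0.5530
  fear: TP=113, FP=18+33=51, FN=6+7=13 → 226/290 = 0.7793
Macro-F1 score = mean = (0.7138 + 0.5530 + 0.7793) / 3 = 0.682

0.682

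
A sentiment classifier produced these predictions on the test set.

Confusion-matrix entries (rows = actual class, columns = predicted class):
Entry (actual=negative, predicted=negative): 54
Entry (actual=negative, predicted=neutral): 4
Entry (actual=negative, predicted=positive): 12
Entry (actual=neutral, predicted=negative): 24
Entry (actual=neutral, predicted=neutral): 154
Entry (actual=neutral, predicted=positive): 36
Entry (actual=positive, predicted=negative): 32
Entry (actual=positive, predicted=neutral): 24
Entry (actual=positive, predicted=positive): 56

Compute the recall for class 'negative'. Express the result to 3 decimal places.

0.771

One-vs-rest for 'negative': TP = diagonal; FP = other classes predicted 'negative'; FN = 'negative' predicted as other.
recall = TP/(TP+FN).
negative: TP=54, FN=4+12=16 → 54/70 = 0.7714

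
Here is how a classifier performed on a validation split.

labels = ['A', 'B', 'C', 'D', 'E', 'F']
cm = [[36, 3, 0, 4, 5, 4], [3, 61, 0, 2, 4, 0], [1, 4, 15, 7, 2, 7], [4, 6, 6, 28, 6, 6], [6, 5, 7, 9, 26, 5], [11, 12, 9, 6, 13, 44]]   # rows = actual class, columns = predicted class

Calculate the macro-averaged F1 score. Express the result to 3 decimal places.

0.551

Per-class F1 score (2·TP/(2·TP+FP+FN)):
  A: TP=36, FP=3+1+4+6+11=25, FN=3+0+4+5+4=16 → 72/113 = 0.6372
  B: TP=61, FP=3+4+6+5+12=30, FN=3+0+2+4+0=9 → 122/161 = 0.7578
  C: TP=15, FP=0+0+6+7+9=22, FN=1+4+7+2+7=21 → 30/73 = 0.4110
  D: TP=28, FP=4+2+7+9+6=28, FN=4+6+6+6+6=28 → 56/112 = 0.5000
  E: TP=26, FP=5+4+2+6+13=30, FN=6+5+7+9+5=32 → 52/114 = 0.4561
  F: TP=44, FP=4+0+7+6+5=22, FN=11+12+9+6+13=51 → 88/161 = 0.5466
Macro-F1 score = mean = (0.6372 + 0.7578 + 0.4110 + 0.5000 + 0.4561 + 0.5466) / 6 = 0.551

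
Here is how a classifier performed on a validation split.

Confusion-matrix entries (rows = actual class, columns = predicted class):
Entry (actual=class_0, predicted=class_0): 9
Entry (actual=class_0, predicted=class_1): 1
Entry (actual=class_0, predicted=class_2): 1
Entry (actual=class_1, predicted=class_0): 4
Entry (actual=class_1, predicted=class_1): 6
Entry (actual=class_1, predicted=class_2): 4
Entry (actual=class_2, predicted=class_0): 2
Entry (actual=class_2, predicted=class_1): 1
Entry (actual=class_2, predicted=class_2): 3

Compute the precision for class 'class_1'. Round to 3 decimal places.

0.750

Take TP from the diagonal, FP from the rest of the 'class_1' prediction marginal, FN from the rest of the 'class_1' actual marginal.
precision = TP/(TP+FP).
class_1: TP=6, FP=1+1=2 → 6/8 = 0.7500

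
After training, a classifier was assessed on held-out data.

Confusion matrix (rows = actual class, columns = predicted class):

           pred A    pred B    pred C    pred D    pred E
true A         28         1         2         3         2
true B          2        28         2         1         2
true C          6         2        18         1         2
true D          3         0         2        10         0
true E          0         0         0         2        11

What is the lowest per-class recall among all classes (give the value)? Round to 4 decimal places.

0.6207

Per-class recall (TP/(TP+FN)):
  A: TP=28, FN=1+2+3+2=8 → 28/36 = 0.77778
  B: TP=28, FN=2+2+1+2=7 → 28/35 = 0.80000
  C: TP=18, FN=6+2+1+2=11 → 18/29 = 0.62069
  D: TP=10, FN=3+0+2+0=5 → 10/15 = 0.66667
  E: TP=11, FN=0+0+0+2=2 → 11/13 = 0.84615
Lowest is class 'C' with recall = 0.6207.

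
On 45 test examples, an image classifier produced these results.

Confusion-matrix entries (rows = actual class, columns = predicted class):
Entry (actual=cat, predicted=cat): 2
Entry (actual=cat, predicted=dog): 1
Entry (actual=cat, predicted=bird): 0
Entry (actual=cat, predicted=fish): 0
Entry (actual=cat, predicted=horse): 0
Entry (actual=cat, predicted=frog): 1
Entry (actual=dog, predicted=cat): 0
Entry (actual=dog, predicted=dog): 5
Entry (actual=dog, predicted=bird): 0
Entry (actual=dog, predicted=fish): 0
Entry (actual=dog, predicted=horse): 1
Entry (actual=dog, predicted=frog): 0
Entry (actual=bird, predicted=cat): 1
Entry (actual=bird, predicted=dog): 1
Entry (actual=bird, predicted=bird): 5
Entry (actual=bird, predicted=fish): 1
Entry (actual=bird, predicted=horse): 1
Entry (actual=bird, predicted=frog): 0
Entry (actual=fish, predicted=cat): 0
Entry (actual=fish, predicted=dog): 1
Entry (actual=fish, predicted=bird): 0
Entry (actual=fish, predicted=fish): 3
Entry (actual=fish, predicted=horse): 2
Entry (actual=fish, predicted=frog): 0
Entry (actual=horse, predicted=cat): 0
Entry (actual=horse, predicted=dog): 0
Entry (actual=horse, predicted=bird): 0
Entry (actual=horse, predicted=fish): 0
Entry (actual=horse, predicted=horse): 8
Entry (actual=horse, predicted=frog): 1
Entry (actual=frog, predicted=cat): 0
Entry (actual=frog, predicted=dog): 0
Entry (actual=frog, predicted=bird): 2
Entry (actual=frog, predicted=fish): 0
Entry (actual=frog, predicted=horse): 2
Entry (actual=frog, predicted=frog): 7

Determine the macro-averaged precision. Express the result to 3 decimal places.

Per-class precision (TP/(TP+FP)):
  cat: TP=2, FP=0+1+0+0+0=1 → 2/3 = 0.6667
  dog: TP=5, FP=1+1+1+0+0=3 → 5/8 = 0.6250
  bird: TP=5, FP=0+0+0+0+2=2 → 5/7 = 0.7143
  fish: TP=3, FP=0+0+1+0+0=1 → 3/4 = 0.7500
  horse: TP=8, FP=0+1+1+2+2=6 → 8/14 = 0.5714
  frog: TP=7, FP=1+0+0+0+1=2 → 7/9 = 0.7778
Macro-precision = mean = (0.6667 + 0.6250 + 0.7143 + 0.7500 + 0.5714 + 0.7778) / 6 = 0.684

0.684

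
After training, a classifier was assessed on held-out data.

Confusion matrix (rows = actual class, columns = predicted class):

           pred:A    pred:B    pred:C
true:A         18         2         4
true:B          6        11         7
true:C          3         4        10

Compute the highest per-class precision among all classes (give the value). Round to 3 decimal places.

0.667

Per-class precision (TP/(TP+FP)):
  A: TP=18, FP=6+3=9 → 18/27 = 0.6667
  B: TP=11, FP=2+4=6 → 11/17 = 0.6471
  C: TP=10, FP=4+7=11 → 10/21 = 0.4762
Highest is class 'A' with precision = 0.667.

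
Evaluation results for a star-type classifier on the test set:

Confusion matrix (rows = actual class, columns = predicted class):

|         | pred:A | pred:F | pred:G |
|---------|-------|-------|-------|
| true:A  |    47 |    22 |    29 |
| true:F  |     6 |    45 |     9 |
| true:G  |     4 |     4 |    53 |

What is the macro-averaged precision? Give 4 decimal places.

Per-class precision (TP/(TP+FP)):
  A: TP=47, FP=6+4=10 → 47/57 = 0.82456
  F: TP=45, FP=22+4=26 → 45/71 = 0.63380
  G: TP=53, FP=29+9=38 → 53/91 = 0.58242
Macro-precision = mean = (0.82456 + 0.63380 + 0.58242) / 3 = 0.6803

0.6803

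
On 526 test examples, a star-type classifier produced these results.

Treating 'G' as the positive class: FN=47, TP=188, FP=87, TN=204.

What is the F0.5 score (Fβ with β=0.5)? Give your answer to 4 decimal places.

0.7041

Fβ = (1+β²)·TP / ((1+β²)·TP + β²·FN + FP), with β²=1/4
= 1.25·188 / (1.25·188 + 0.25·47 + 87) = 0.7041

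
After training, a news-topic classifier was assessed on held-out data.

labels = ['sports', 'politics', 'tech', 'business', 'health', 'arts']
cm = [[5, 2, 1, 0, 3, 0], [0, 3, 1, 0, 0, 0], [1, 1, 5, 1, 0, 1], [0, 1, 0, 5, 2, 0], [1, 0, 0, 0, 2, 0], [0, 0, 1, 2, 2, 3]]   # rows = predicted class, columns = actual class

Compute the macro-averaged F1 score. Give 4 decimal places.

Per-class F1 score (2·TP/(2·TP+FP+FN)):
  sports: TP=5, FP=2+1+0+3+0=6, FN=0+1+0+1+0=2 → 10/18 = 0.55556
  politics: TP=3, FP=0+1+0+0+0=1, FN=2+1+1+0+0=4 → 6/11 = 0.54545
  tech: TP=5, FP=1+1+1+0+1=4, FN=1+1+0+0+1=3 → 10/17 = 0.58824
  business: TP=5, FP=0+1+0+2+0=3, FN=0+0+1+0+2=3 → 10/16 = 0.62500
  health: TP=2, FP=1+0+0+0+0=1, FN=3+0+0+2+2=7 → 4/12 = 0.33333
  arts: TP=3, FP=0+0+1+2+2=5, FN=0+0+1+0+0=1 → 6/12 = 0.50000
Macro-F1 score = mean = (0.55556 + 0.54545 + 0.58824 + 0.62500 + 0.33333 + 0.50000) / 6 = 0.5246

0.5246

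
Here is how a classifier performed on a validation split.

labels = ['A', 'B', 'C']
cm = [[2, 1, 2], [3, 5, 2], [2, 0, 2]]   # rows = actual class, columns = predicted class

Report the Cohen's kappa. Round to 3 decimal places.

0.215

Observed agreement pₒ = trace/N = 9/19 = 0.4737
Expected agreement pₑ = Σ (rowᵢ·colᵢ)/N² = (5·7 + 10·6 + 4·6)/19² = 0.3296
κ = (pₒ − pₑ)/(1 − pₑ) = (0.4737 − 0.3296)/(1 − 0.3296) = 0.215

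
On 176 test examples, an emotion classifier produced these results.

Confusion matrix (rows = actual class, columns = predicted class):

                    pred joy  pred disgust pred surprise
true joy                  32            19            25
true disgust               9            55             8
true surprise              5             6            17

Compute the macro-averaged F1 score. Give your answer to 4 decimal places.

Per-class F1 score (2·TP/(2·TP+FP+FN)):
  joy: TP=32, FP=9+5=14, FN=19+25=44 → 64/122 = 0.52459
  disgust: TP=55, FP=19+6=25, FN=9+8=17 → 110/152 = 0.72368
  surprise: TP=17, FP=25+8=33, FN=5+6=11 → 34/78 = 0.43590
Macro-F1 score = mean = (0.52459 + 0.72368 + 0.43590) / 3 = 0.5614

0.5614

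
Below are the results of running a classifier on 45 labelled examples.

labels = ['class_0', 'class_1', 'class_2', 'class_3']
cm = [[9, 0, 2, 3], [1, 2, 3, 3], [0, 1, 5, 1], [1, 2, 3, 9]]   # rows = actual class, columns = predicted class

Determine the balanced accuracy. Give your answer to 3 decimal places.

Balanced accuracy = mean of per-class recall.
  class_0: recall = 9/14 = 0.6429
  class_1: recall = 2/9 = 0.2222
  class_2: recall = 5/7 = 0.7143
  class_3: recall = 9/15 = 0.6000
Mean = (0.6429 + 0.2222 + 0.7143 + 0.6000) / 4 = 0.545

0.545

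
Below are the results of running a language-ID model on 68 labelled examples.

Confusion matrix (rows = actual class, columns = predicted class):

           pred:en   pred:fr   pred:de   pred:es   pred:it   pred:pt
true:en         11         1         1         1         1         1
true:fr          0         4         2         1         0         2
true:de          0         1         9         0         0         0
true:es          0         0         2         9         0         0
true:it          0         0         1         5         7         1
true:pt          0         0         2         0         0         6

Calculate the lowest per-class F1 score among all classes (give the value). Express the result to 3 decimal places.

Per-class F1 score (2·TP/(2·TP+FP+FN)):
  en: TP=11, FP=0+0+0+0+0=0, FN=1+1+1+1+1=5 → 22/27 = 0.8148
  fr: TP=4, FP=1+1+0+0+0=2, FN=0+2+1+0+2=5 → 8/15 = 0.5333
  de: TP=9, FP=1+2+2+1+2=8, FN=0+1+0+0+0=1 → 18/27 = 0.6667
  es: TP=9, FP=1+1+0+5+0=7, FN=0+0+2+0+0=2 → 18/27 = 0.6667
  it: TP=7, FP=1+0+0+0+0=1, FN=0+0+1+5+1=7 → 14/22 = 0.6364
  pt: TP=6, FP=1+2+0+0+1=4, FN=0+0+2+0+0=2 → 12/18 = 0.6667
Lowest is class 'fr' with F1 score = 0.533.

0.533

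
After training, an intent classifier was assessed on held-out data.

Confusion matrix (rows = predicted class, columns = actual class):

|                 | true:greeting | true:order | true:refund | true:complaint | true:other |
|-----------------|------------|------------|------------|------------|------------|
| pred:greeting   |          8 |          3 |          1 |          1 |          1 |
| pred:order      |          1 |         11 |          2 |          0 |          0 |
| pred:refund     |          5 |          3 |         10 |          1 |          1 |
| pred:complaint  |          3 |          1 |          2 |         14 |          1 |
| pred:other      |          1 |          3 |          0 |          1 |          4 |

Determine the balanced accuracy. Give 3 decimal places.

0.606

Balanced accuracy = mean of per-class recall.
  greeting: recall = 8/18 = 0.4444
  order: recall = 11/21 = 0.5238
  refund: recall = 10/15 = 0.6667
  complaint: recall = 14/17 = 0.8235
  other: recall = 4/7 = 0.5714
Mean = (0.4444 + 0.5238 + 0.6667 + 0.8235 + 0.5714) / 5 = 0.606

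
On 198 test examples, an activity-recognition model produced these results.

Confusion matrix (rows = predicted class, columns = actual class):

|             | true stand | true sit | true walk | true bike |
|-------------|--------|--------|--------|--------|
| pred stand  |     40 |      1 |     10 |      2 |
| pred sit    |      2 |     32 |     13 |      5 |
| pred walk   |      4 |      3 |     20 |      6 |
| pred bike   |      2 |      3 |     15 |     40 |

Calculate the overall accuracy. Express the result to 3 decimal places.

0.667

Accuracy = trace / total = (40+32+20+40=132) / 198 = 132/198 = 0.667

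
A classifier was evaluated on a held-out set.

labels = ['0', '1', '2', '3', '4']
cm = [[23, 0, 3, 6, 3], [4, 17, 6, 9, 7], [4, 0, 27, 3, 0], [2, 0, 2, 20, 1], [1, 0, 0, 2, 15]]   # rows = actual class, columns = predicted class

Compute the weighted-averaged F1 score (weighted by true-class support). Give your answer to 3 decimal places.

Per-class F1 score (2·TP/(2·TP+FP+FN)):
  0: TP=23, FP=4+4+2+1=11, FN=0+3+6+3=12 → 46/69 = 0.6667
  1: TP=17, FP=0+0+0+0=0, FN=4+6+9+7=26 → 34/60 = 0.5667
  2: TP=27, FP=3+6+2+0=11, FN=4+0+3+0=7 → 54/72 = 0.7500
  3: TP=20, FP=6+9+3+2=20, FN=2+0+2+1=5 → 40/65 = 0.6154
  4: TP=15, FP=3+7+0+1=11, FN=1+0+0+2=3 → 30/44 = 0.6818
Weighted-F1 score = Σ (supportᵢ/N)·F1 scoreᵢ with N=155: (35/155)·0.6667 + (43/155)·0.5667 + (34/155)·0.7500 + (25/155)·0.6154 + (18/155)·0.6818 = 0.651

0.651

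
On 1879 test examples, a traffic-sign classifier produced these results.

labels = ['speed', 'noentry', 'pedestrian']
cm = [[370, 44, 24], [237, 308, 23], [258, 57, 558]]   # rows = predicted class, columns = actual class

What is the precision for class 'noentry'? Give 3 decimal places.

0.542

One-vs-rest for 'noentry': TP = diagonal; FP = other classes predicted 'noentry'; FN = 'noentry' predicted as other.
precision = TP/(TP+FP).
noentry: TP=308, FP=237+23=260 → 308/568 = 0.5423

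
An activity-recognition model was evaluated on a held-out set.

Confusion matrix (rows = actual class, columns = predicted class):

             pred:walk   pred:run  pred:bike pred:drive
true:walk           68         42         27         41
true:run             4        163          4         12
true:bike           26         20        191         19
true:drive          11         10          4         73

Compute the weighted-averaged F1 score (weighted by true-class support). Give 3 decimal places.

0.684

Per-class F1 score (2·TP/(2·TP+FP+FN)):
  walk: TP=68, FP=4+26+11=41, FN=42+27+41=110 → 136/287 = 0.4739
  run: TP=163, FP=42+20+10=72, FN=4+4+12=20 → 326/418 = 0.7799
  bike: TP=191, FP=27+4+4=35, FN=26+20+19=65 → 382/482 = 0.7925
  drive: TP=73, FP=41+12+19=72, FN=11+10+4=25 → 146/243 = 0.6008
Weighted-F1 score = Σ (supportᵢ/N)·F1 scoreᵢ with N=715: (178/715)·0.4739 + (183/715)·0.7799 + (256/715)·0.7925 + (98/715)·0.6008 = 0.684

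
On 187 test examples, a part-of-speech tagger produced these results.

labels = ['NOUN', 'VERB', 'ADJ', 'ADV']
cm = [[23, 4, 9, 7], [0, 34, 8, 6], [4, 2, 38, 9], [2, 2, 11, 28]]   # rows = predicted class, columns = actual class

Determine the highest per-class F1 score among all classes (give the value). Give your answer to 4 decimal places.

0.7556

Per-class F1 score (2·TP/(2·TP+FP+FN)):
  NOUN: TP=23, FP=4+9+7=20, FN=0+4+2=6 → 46/72 = 0.63889
  VERB: TP=34, FP=0+8+6=14, FN=4+2+2=8 → 68/90 = 0.75556
  ADJ: TP=38, FP=4+2+9=15, FN=9+8+11=28 → 76/119 = 0.63866
  ADV: TP=28, FP=2+2+11=15, FN=7+6+9=22 → 56/93 = 0.60215
Highest is class 'VERB' with F1 score = 0.7556.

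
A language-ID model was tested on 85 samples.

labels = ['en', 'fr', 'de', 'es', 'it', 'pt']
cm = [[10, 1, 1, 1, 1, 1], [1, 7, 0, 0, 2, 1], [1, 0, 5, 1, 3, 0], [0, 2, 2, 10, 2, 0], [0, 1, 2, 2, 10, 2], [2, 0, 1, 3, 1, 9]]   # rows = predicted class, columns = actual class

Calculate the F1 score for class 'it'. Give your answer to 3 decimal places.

0.556

One-vs-rest for 'it': TP = diagonal; FP = other classes predicted 'it'; FN = 'it' predicted as other.
F1 score = 2·TP/(2·TP+FP+FN).
it: TP=10, FP=0+1+2+2+2=7, FN=1+2+3+2+1=9 → 20/36 = 0.5556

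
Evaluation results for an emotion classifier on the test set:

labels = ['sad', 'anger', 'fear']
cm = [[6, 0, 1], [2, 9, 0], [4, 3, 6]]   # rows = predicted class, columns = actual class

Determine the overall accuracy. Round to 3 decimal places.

0.677

Accuracy = trace / total = (6+9+6=21) / 31 = 21/31 = 0.677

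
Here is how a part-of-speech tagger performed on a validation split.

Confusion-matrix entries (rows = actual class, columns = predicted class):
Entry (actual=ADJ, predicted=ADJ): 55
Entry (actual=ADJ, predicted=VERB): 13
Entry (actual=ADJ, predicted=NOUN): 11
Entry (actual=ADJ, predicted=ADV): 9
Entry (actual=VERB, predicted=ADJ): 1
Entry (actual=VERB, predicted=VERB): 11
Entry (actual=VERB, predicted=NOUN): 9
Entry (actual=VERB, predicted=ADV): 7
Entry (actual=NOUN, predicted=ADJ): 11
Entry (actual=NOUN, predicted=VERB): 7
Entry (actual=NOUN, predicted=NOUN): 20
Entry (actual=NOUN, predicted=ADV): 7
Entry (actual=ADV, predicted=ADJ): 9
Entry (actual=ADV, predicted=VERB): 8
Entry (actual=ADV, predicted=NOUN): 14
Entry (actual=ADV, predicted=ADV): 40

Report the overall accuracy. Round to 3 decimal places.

0.543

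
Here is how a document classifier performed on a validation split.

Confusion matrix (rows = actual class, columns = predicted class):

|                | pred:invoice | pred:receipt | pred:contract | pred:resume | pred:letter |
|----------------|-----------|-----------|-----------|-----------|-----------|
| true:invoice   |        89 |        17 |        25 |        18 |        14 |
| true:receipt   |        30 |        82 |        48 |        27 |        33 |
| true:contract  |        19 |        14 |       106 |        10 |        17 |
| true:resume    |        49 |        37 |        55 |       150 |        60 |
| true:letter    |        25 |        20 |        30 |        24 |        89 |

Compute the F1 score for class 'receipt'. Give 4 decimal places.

Take TP from the diagonal, FP from the rest of the 'receipt' prediction marginal, FN from the rest of the 'receipt' actual marginal.
F1 score = 2·TP/(2·TP+FP+FN).
receipt: TP=82, FP=17+14+37+20=88, FN=30+48+27+33=138 → 164/390 = 0.42051

0.4205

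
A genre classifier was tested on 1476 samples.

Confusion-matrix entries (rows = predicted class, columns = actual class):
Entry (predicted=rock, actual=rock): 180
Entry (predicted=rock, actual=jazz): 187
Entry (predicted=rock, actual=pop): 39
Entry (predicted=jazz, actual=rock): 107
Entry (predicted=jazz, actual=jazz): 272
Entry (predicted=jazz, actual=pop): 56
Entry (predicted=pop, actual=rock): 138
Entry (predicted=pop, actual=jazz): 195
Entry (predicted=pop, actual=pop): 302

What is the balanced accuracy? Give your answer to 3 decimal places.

Balanced accuracy = mean of per-class recall.
  rock: recall = 180/425 = 0.4235
  jazz: recall = 272/654 = 0.4159
  pop: recall = 302/397 = 0.7607
Mean = (0.4235 + 0.4159 + 0.7607) / 3 = 0.533

0.533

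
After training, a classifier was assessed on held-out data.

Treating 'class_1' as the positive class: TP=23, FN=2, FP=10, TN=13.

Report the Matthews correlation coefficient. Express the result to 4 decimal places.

0.5230

MCC = (TP·TN − FP·FN) / √((TP+FP)(TP+FN)(TN+FP)(TN+FN))
Numerator = 23·13 − 10·2 = 279
Denominator = √(33·25·23·15) = √284625 = 533.5026
MCC = 279 / 533.5026 = 0.5230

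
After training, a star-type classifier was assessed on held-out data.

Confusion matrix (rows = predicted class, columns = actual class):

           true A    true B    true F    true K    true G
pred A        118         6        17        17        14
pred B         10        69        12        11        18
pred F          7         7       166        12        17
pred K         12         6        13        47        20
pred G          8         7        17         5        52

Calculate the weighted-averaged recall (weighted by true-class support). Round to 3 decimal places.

Per-class recall (TP/(TP+FN)):
  A: TP=118, FN=10+7+12+8=37 → 118/155 = 0.7613
  B: TP=69, FN=6+7+6+7=26 → 69/95 = 0.7263
  F: TP=166, FN=17+12+13+17=59 → 166/225 = 0.7378
  K: TP=47, FN=17+11+12+5=45 → 47/92 = 0.5109
  G: TP=52, FN=14+18+17+20=69 → 52/121 = 0.4298
Weighted-recall = Σ (supportᵢ/N)·recallᵢ with N=688: (155/688)·0.7613 + (95/688)·0.7263 + (225/688)·0.7378 + (92/688)·0.5109 + (121/688)·0.4298 = 0.657

0.657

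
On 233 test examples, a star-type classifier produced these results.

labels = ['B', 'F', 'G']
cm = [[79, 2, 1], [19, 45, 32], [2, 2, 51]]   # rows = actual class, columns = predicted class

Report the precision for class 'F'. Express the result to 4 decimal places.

0.9184

Treat 'F' as positive and all other classes as negative.
precision = TP/(TP+FP).
F: TP=45, FP=2+2=4 → 45/49 = 0.91837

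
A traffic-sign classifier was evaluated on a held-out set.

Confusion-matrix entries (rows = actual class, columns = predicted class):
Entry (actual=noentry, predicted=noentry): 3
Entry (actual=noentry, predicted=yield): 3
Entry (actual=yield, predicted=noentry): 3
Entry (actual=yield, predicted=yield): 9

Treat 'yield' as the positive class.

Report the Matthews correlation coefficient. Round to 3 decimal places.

0.250

MCC = (TP·TN − FP·FN) / √((TP+FP)(TP+FN)(TN+FP)(TN+FN))
Numerator = 9·3 − 3·3 = 18
Denominator = √(12·12·6·6) = √5184 = 72.0000
MCC = 18 / 72.0000 = 0.250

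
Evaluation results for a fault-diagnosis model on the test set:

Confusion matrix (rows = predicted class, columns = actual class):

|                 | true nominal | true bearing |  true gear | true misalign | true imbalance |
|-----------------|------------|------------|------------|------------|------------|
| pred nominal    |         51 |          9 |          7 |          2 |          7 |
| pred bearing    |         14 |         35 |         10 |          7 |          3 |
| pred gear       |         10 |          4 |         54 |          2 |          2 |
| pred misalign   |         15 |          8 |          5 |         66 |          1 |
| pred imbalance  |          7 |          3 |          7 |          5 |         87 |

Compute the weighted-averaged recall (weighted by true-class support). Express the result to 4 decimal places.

Per-class recall (TP/(TP+FN)):
  nominal: TP=51, FN=14+10+15+7=46 → 51/97 = 0.52577
  bearing: TP=35, FN=9+4+8+3=24 → 35/59 = 0.59322
  gear: TP=54, FN=7+10+5+7=29 → 54/83 = 0.65060
  misalign: TP=66, FN=2+7+2+5=16 → 66/82 = 0.80488
  imbalance: TP=87, FN=7+3+2+1=13 → 87/100 = 0.87000
Weighted-recall = Σ (supportᵢ/N)·recallᵢ with N=421: (97/421)·0.52577 + (59/421)·0.59322 + (83/421)·0.65060 + (82/421)·0.80488 + (100/421)·0.87000 = 0.6960

0.6960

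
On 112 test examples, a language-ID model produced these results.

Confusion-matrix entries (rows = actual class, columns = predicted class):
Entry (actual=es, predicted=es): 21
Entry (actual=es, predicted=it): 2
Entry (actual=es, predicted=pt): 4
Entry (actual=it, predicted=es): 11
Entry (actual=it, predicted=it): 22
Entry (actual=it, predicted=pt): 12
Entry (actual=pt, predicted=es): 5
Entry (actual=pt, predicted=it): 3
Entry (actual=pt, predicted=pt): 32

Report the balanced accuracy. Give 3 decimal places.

Balanced accuracy = mean of per-class recall.
  es: recall = 21/27 = 0.7778
  it: recall = 22/45 = 0.4889
  pt: recall = 32/40 = 0.8000
Mean = (0.7778 + 0.4889 + 0.8000) / 3 = 0.689

0.689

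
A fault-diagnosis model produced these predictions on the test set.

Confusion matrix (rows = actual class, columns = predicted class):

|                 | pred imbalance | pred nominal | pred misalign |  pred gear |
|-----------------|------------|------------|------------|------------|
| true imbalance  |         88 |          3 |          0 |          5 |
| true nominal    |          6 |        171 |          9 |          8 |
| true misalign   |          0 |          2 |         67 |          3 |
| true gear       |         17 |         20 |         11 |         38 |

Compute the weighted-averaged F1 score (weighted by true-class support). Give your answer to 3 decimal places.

Per-class F1 score (2·TP/(2·TP+FP+FN)):
  imbalance: TP=88, FP=6+0+17=23, FN=3+0+5=8 → 176/207 = 0.8502
  nominal: TP=171, FP=3+2+20=25, FN=6+9+8=23 → 342/390 = 0.8769
  misalign: TP=67, FP=0+9+11=20, FN=0+2+3=5 → 134/159 = 0.8428
  gear: TP=38, FP=5+8+3=16, FN=17+20+11=48 → 76/140 = 0.5429
Weighted-F1 score = Σ (supportᵢ/N)·F1 scoreᵢ with N=448: (96/448)·0.8502 + (194/448)·0.8769 + (72/448)·0.8428 + (86/448)·0.5429 = 0.802

0.802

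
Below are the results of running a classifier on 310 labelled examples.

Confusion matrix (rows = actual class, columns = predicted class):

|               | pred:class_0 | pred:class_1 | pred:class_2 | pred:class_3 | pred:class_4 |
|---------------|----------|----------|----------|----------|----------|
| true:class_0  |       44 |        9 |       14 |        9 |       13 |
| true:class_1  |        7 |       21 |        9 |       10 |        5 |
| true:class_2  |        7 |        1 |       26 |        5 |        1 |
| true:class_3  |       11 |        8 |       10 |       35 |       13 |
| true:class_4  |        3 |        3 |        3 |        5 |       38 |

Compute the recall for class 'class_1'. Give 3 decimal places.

0.404

One-vs-rest for 'class_1': TP = diagonal; FP = other classes predicted 'class_1'; FN = 'class_1' predicted as other.
recall = TP/(TP+FN).
class_1: TP=21, FN=7+9+10+5=31 → 21/52 = 0.4038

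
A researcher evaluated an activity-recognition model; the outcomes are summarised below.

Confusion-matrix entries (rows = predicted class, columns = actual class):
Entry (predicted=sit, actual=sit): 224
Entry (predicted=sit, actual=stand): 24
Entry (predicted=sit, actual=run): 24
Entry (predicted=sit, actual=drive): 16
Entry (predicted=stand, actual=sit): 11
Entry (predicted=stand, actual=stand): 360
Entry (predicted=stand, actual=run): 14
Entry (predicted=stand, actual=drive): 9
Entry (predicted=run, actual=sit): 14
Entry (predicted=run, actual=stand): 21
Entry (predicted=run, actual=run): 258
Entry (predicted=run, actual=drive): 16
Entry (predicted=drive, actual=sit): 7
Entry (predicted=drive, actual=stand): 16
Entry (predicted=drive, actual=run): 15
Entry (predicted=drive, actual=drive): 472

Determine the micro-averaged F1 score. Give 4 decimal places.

0.8754

Micro-averaging pools counts across classes: ΣTP=1314, ΣFP=187, ΣFN=187.
Micro-F1 score = 2·TP/(2·TP+FP+FN) on pooled counts = 0.8754 (equals overall accuracy in single-label multiclass).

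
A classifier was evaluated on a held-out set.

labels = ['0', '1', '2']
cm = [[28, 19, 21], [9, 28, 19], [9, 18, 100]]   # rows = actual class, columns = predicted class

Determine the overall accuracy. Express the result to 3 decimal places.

Accuracy = trace / total = (28+28+100=156) / 251 = 156/251 = 0.622

0.622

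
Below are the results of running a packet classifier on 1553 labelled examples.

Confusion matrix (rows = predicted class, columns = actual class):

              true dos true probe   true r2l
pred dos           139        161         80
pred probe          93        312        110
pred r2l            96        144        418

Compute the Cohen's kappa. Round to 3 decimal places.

Observed agreement pₒ = trace/N = 869/1553 = 0.5596
Expected agreement pₑ = Σ (rowᵢ·colᵢ)/N² = (328·380 + 617·515 + 608·658)/1553² = 0.3493
κ = (pₒ − pₑ)/(1 − pₑ) = (0.5596 − 0.3493)/(1 − 0.3493) = 0.323

0.323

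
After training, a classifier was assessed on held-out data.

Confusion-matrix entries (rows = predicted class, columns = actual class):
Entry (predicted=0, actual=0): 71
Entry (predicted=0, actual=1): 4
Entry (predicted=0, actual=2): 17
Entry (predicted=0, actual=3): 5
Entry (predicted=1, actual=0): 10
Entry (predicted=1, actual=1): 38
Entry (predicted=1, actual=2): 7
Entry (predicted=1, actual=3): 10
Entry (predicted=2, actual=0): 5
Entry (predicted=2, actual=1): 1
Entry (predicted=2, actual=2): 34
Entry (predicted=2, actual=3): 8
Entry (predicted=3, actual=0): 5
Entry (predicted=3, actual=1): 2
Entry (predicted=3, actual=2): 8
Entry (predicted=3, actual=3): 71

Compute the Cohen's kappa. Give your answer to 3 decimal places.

Observed agreement pₒ = trace/N = 214/296 = 0.7230
Expected agreement pₑ = Σ (rowᵢ·colᵢ)/N² = (91·97 + 45·65 + 66·48 + 94·86)/296² = 0.2626
κ = (pₒ − pₑ)/(1 − pₑ) = (0.7230 − 0.2626)/(1 − 0.2626) = 0.624

0.624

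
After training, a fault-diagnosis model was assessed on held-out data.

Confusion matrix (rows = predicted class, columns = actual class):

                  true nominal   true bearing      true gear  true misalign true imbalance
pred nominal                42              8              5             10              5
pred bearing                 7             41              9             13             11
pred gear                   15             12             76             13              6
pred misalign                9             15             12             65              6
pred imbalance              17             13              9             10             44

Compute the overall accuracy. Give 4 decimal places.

0.5666

Accuracy = trace / total = (42+41+76+65+44=268) / 473 = 268/473 = 0.5666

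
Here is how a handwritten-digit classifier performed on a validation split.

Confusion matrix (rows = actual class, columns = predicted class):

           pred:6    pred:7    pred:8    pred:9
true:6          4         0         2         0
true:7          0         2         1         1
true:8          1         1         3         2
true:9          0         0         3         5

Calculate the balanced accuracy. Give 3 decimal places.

Balanced accuracy = mean of per-class recall.
  6: recall = 4/6 = 0.6667
  7: recall = 2/4 = 0.5000
  8: recall = 3/7 = 0.4286
  9: recall = 5/8 = 0.6250
Mean = (0.6667 + 0.5000 + 0.4286 + 0.6250) / 4 = 0.555

0.555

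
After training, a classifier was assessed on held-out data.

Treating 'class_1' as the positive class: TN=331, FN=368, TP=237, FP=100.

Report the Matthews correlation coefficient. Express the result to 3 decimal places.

0.168

MCC = (TP·TN − FP·FN) / √((TP+FP)(TP+FN)(TN+FP)(TN+FN))
Numerator = 237·331 − 100·368 = 41647
Denominator = √(337·605·431·699) = √61424230065 = 247839.1213
MCC = 41647 / 247839.1213 = 0.168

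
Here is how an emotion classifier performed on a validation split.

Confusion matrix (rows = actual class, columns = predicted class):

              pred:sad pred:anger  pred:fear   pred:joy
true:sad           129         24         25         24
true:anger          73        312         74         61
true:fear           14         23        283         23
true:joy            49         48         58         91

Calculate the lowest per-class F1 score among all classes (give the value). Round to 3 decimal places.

0.409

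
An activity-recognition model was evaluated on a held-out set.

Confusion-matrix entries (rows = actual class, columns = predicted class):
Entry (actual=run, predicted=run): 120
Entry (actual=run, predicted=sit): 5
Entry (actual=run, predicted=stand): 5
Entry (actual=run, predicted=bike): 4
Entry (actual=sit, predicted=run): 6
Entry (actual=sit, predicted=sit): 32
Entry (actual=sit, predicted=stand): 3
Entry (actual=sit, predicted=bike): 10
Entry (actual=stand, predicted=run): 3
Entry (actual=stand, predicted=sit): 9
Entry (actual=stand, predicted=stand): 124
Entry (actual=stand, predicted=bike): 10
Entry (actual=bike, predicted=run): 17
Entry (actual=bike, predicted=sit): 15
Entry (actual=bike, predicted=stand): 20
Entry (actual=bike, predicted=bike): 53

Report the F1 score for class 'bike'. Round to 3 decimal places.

0.582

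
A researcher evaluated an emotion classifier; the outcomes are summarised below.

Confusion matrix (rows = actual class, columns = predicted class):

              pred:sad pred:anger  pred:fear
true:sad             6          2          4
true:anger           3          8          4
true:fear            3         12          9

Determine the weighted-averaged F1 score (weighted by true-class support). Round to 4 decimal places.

0.4514

Per-class F1 score (2·TP/(2·TP+FP+FN)):
  sad: TP=6, FP=3+3=6, FN=2+4=6 → 12/24 = 0.50000
  anger: TP=8, FP=2+12=14, FN=3+4=7 → 16/37 = 0.43243
  fear: TP=9, FP=4+4=8, FN=3+12=15 → 18/41 = 0.43902
Weighted-F1 score = Σ (supportᵢ/N)·F1 scoreᵢ with N=51: (12/51)·0.50000 + (15/51)·0.43243 + (24/51)·0.43902 = 0.4514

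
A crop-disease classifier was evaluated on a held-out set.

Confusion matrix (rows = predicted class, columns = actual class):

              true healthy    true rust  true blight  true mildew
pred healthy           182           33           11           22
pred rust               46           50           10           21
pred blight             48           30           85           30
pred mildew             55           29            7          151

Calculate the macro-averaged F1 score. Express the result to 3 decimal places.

Per-class F1 score (2·TP/(2·TP+FP+FN)):
  healthy: TP=182, FP=33+11+22=66, FN=46+48+55=149 → 364/579 = 0.6287
  rust: TP=50, FP=46+10+21=77, FN=33+30+29=92 → 100/269 = 0.3717
  blight: TP=85, FP=48+30+30=108, FN=11+10+7=28 → 170/306 = 0.5556
  mildew: TP=151, FP=55+29+7=91, FN=22+21+30=73 → 302/466 = 0.6481
Macro-F1 score = mean = (0.6287 + 0.3717 + 0.5556 + 0.6481) / 4 = 0.551

0.551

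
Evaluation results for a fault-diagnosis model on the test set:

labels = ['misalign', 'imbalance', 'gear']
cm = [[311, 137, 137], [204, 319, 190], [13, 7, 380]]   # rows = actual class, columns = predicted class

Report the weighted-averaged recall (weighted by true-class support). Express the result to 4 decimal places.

0.5948

Per-class recall (TP/(TP+FN)):
  misalign: TP=311, FN=137+137=274 → 311/585 = 0.53162
  imbalance: TP=319, FN=204+190=394 → 319/713 = 0.44741
  gear: TP=380, FN=13+7=20 → 380/400 = 0.95000
Weighted-recall = Σ (supportᵢ/N)·recallᵢ with N=1698: (585/1698)·0.53162 + (713/1698)·0.44741 + (400/1698)·0.95000 = 0.5948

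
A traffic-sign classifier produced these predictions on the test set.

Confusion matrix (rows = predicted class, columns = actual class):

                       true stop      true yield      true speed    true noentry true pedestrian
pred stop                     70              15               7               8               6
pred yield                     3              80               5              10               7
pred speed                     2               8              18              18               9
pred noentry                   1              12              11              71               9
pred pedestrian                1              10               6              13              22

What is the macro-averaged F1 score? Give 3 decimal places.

0.573

Per-class F1 score (2·TP/(2·TP+FP+FN)):
  stop: TP=70, FP=15+7+8+6=36, FN=3+2+1+1=7 → 140/183 = 0.7650
  yield: TP=80, FP=3+5+10+7=25, FN=15+8+12+10=45 → 160/230 = 0.6957
  speed: TP=18, FP=2+8+18+9=37, FN=7+5+11+6=29 → 36/102 = 0.3529
  noentry: TP=71, FP=1+12+11+9=33, FN=8+10+18+13=49 → 142/224 = 0.6339
  pedestrian: TP=22, FP=1+10+6+13=30, FN=6+7+9+9=31 → 44/105 = 0.4190
Macro-F1 score = mean = (0.7650 + 0.6957 + 0.3529 + 0.6339 + 0.4190) / 5 = 0.573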